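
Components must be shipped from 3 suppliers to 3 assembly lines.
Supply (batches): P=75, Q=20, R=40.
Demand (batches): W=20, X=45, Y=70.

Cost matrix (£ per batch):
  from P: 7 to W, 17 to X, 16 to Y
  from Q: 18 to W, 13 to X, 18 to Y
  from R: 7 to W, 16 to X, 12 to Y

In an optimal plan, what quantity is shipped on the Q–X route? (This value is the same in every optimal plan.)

20

Solving gives:
  P->W: 20 batches
  P->X: 25 batches
  P->Y: 30 batches
  Q->X: 20 batches
  R->Y: 40 batches
Total cost = £1785.
So Q→X carries 20 batches.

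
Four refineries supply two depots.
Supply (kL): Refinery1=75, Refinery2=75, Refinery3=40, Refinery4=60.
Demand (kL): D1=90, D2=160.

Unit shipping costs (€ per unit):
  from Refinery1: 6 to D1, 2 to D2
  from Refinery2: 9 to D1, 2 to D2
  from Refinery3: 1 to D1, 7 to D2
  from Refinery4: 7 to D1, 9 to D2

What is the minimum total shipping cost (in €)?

One minimum-cost allocation:
  Refinery1->D2: 75 × €2 = €150
  Refinery2->D2: 75 × €2 = €150
  Refinery3->D1: 40 × €1 = €40
  Refinery4->D1: 50 × €7 = €350
  Refinery4->D2: 10 × €9 = €90
Total = 150 + 150 + 40 + 350 + 90 = €780.
(Supply check: Refinery1 ships 75; Refinery2 ships 75; Refinery3 ships 40; Refinery4 ships 60.)

780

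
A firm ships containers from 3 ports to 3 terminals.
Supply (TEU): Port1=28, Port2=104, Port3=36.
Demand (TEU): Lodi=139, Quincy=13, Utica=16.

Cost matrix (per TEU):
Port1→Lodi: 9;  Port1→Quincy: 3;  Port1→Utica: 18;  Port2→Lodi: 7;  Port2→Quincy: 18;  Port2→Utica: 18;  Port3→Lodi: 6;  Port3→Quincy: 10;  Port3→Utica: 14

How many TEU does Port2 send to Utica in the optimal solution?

0

Optimal shipments:
  Port1–Lodi: 15 TEU
  Port1–Quincy: 13 TEU
  Port2–Lodi: 104 TEU
  Port3–Lodi: 20 TEU
  Port3–Utica: 16 TEU
Total cost = 1246.
The route Port2→Utica is not used.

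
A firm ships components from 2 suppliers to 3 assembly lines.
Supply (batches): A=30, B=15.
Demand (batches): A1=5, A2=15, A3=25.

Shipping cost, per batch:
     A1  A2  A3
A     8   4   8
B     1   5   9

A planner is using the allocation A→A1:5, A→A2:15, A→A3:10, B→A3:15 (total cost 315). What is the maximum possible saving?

40

Current plan cost = 5·8 + 15·4 + 10·8 + 15·9 = 315.
Optimal plan:
  A to A2: 15 × 4 = 60
  A to A3: 15 × 8 = 120
  B to A1: 5 × 1 = 5
  B to A3: 10 × 9 = 90
Optimal cost = 275.
Saving = 315 − 275 = 40.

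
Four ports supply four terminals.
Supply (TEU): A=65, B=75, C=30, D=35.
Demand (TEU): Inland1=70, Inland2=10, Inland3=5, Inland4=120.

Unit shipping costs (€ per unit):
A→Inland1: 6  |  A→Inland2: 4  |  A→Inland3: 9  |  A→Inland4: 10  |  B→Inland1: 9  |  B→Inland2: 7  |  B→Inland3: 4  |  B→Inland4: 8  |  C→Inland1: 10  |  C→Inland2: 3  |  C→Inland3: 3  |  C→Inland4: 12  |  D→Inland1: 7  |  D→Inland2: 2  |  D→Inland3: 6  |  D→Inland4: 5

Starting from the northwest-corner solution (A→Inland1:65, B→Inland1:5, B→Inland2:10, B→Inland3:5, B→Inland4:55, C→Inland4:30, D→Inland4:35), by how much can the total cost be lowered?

120

Current plan cost = 65·6 + 5·9 + 10·7 + 5·4 + 55·8 + 30·12 + 35·5 = €1500.
Optimal plan:
  A→Inland1: 65 × €6 = €390
  B→Inland4: 75 × €8 = €600
  C→Inland1: 5 × €10 = €50
  C→Inland2: 10 × €3 = €30
  C→Inland3: 5 × €3 = €15
  C→Inland4: 10 × €12 = €120
  D→Inland4: 35 × €5 = €175
Optimal cost = €1380.
Saving = 1500 − 1380 = €120.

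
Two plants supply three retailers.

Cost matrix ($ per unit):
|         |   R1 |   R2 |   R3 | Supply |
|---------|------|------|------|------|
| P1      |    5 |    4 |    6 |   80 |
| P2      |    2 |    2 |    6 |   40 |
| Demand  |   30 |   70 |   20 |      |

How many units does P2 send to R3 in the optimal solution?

0

Optimal shipments:
  P1→R2: 60 × $4 = $240
  P1→R3: 20 × $6 = $120
  P2→R1: 30 × $2 = $60
  P2→R2: 10 × $2 = $20
Total cost = $440.
The route P2→R3 is not used.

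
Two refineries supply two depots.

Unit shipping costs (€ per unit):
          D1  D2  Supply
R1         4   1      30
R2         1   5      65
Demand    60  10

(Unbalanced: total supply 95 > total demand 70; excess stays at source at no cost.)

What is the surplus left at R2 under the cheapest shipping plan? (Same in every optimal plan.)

Minimum-cost shipments:
  R1–D2: 10 × €1 = €10
  R2–D1: 60 × €1 = €60
Total cost = €70.
R2 ships 60 of its 65, leaving 5.

5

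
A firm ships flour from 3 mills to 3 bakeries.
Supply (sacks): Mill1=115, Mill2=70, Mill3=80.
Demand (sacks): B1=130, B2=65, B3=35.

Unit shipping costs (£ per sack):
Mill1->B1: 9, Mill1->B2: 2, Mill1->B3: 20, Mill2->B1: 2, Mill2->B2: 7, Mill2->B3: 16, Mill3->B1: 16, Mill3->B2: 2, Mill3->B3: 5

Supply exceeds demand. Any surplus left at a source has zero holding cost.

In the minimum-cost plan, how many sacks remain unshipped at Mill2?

Minimum-cost shipments:
  Mill1→B1: 60 × £9 = £540
  Mill1→B2: 55 × £2 = £110
  Mill2→B1: 70 × £2 = £140
  Mill3→B2: 10 × £2 = £20
  Mill3→B3: 35 × £5 = £175
Total cost = £985.
Mill2 ships 70 of its 70, leaving 0.

0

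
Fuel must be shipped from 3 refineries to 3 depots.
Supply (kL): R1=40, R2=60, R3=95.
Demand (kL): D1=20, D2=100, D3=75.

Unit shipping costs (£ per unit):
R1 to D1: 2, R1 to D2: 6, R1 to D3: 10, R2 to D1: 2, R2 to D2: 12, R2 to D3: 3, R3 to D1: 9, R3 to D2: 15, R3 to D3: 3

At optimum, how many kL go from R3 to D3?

75

Optimal shipments:
  R1 to D2: 40 × £6 = £240
  R2 to D1: 20 × £2 = £40
  R2 to D2: 40 × £12 = £480
  R3 to D2: 20 × £15 = £300
  R3 to D3: 75 × £3 = £225
Total cost = £1285.
So R3→D3 carries 75 kL.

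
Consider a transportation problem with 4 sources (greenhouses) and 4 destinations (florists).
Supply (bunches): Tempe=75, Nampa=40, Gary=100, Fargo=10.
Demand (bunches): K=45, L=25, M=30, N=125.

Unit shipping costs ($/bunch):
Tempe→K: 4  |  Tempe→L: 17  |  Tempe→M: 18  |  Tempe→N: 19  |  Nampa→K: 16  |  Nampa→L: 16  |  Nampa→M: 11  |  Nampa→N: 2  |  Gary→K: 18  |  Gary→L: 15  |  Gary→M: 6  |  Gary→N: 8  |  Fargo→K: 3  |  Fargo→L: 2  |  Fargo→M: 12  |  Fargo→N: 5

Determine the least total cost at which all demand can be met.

1560

One minimum-cost allocation:
  Tempe->K: 45 bunches
  Tempe->L: 15 bunches
  Tempe->N: 15 bunches
  Nampa->N: 40 bunches
  Gary->M: 30 bunches
  Gary->N: 70 bunches
  Fargo->L: 10 bunches
Total cost = $1560.
(Supply check: Tempe ships 75; Nampa ships 40; Gary ships 100; Fargo ships 10.)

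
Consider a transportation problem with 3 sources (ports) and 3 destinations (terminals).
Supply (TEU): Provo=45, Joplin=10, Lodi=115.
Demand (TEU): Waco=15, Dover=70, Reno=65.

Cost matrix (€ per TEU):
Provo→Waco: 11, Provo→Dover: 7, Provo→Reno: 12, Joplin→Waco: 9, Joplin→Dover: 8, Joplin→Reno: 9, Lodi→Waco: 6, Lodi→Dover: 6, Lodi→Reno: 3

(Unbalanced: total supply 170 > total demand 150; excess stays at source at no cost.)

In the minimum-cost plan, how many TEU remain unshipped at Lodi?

0

Minimum-cost shipments:
  Provo->Dover: 35 × €7 = €245
  Lodi->Waco: 15 × €6 = €90
  Lodi->Dover: 35 × €6 = €210
  Lodi->Reno: 65 × €3 = €195
Total cost = €740.
Lodi ships 115 of its 115, leaving 0.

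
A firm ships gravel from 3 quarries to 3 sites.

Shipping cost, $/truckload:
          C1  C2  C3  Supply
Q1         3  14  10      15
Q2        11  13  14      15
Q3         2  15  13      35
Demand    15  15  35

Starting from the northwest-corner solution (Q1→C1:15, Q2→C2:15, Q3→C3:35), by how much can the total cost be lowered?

60

Current plan cost = 15·3 + 15·13 + 35·13 = $695.
Optimal plan:
  Q1–C3: 15 × $10 = $150
  Q2–C2: 15 × $13 = $195
  Q3–C1: 15 × $2 = $30
  Q3–C3: 20 × $13 = $260
Optimal cost = $635.
Saving = 695 − 635 = $60.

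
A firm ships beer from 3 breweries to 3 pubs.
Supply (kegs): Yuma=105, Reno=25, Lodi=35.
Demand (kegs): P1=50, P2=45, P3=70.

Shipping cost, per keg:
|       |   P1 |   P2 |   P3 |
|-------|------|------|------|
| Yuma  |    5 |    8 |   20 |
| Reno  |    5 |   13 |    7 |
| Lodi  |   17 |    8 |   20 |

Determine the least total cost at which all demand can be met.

A cheapest plan:
  Yuma→P1: 50 × 5 = 250
  Yuma→P2: 10 × 8 = 80
  Yuma→P3: 45 × 20 = 900
  Reno→P3: 25 × 7 = 175
  Lodi→P2: 35 × 8 = 280
Total = 250 + 80 + 900 + 175 + 280 = 1685.
(Supply check: Yuma ships 105; Reno ships 25; Lodi ships 35.)

1685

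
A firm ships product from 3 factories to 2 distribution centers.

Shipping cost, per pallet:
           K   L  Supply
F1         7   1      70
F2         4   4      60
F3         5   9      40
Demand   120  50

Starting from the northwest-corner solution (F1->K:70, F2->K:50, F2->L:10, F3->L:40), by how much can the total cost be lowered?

460

Current plan cost = 70·7 + 50·4 + 10·4 + 40·9 = 1090.
Optimal plan:
  F1–K: 20 × 7 = 140
  F1–L: 50 × 1 = 50
  F2–K: 60 × 4 = 240
  F3–K: 40 × 5 = 200
Optimal cost = 630.
Saving = 1090 − 630 = 460.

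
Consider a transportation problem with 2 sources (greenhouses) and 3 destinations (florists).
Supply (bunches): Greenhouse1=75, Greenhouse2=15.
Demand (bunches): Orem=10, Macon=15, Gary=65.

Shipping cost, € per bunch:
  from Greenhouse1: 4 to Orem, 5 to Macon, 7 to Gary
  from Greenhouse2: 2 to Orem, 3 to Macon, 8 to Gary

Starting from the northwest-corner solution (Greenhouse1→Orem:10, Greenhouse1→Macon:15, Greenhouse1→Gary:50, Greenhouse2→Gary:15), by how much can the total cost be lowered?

45

Current plan cost = 10·4 + 15·5 + 50·7 + 15·8 = €585.
Optimal plan:
  Greenhouse1–Orem: 10 × €4 = €40
  Greenhouse1–Gary: 65 × €7 = €455
  Greenhouse2–Macon: 15 × €3 = €45
Optimal cost = €540.
Saving = 585 − 540 = €45.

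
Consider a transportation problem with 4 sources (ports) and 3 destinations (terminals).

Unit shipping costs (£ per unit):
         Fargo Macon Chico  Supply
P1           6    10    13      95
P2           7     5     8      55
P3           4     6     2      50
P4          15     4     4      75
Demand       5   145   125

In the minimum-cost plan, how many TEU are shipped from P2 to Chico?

0

The minimum-cost plan:
  P1→Fargo: 5 × £6 = £30
  P1→Macon: 90 × £10 = £900
  P2→Macon: 55 × £5 = £275
  P3→Chico: 50 × £2 = £100
  P4→Chico: 75 × £4 = £300
Total cost = £1605.
The route P2→Chico is not used.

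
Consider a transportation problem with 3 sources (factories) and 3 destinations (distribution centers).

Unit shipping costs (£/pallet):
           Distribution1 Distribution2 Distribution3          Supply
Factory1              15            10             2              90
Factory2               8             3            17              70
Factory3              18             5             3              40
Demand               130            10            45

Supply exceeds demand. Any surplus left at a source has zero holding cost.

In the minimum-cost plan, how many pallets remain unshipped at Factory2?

0

Minimum-cost shipments:
  Factory1->Distribution1: 60 × £15 = £900
  Factory1->Distribution3: 30 × £2 = £60
  Factory2->Distribution1: 70 × £8 = £560
  Factory3->Distribution2: 10 × £5 = £50
  Factory3->Distribution3: 15 × £3 = £45
Total cost = £1615.
Factory2 ships 70 of its 70, leaving 0.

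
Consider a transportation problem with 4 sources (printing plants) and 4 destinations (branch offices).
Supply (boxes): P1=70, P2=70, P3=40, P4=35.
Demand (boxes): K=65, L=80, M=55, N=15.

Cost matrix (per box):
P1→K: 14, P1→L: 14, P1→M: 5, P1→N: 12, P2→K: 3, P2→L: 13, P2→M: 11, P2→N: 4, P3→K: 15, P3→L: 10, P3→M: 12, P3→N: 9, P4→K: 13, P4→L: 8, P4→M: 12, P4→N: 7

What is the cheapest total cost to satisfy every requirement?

An optimal shipping plan:
  P1→L: 5 × 14 = 70
  P1→M: 55 × 5 = 275
  P1→N: 10 × 12 = 120
  P2→K: 65 × 3 = 195
  P2→N: 5 × 4 = 20
  P3→L: 40 × 10 = 400
  P4→L: 35 × 8 = 280
Total = 70 + 275 + 120 + 195 + 20 + 400 + 280 = 1360.
(Supply check: P1 ships 70; P2 ships 70; P3 ships 40; P4 ships 35.)

1360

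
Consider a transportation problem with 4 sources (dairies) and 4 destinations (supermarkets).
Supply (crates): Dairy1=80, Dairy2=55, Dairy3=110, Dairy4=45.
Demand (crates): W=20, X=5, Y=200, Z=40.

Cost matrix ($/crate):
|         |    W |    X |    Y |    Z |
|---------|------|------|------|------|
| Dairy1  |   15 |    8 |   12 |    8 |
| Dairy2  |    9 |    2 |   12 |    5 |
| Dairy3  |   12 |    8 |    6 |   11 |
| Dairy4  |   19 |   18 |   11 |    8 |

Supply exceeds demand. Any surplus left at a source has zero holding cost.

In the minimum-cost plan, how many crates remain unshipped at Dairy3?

Minimum-cost shipments:
  Dairy1->Y: 45 crates
  Dairy1->Z: 10 crates
  Dairy2->W: 20 crates
  Dairy2->X: 5 crates
  Dairy2->Z: 30 crates
  Dairy3->Y: 110 crates
  Dairy4->Y: 45 crates
Total cost = $2115.
Dairy3 ships 110 of its 110, leaving 0.

0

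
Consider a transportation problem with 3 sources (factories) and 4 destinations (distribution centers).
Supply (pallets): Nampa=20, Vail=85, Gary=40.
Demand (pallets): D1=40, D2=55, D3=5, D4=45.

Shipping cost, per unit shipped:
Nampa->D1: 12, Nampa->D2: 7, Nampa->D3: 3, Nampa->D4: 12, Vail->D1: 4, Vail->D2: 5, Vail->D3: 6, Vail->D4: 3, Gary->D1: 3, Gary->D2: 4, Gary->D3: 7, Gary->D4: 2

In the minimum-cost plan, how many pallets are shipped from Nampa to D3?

The minimum-cost plan:
  Nampa->D2: 15 × 7 = 105
  Nampa->D3: 5 × 3 = 15
  Vail->D1: 40 × 4 = 160
  Vail->D2: 40 × 5 = 200
  Vail->D4: 5 × 3 = 15
  Gary->D4: 40 × 2 = 80
Total cost = 575.
So Nampa→D3 carries 5 pallets.

5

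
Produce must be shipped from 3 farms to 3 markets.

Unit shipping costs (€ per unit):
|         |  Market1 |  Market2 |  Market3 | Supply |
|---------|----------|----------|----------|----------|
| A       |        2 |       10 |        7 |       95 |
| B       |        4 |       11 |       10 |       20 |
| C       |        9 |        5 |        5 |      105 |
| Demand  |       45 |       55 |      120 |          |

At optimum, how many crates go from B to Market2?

0

Optimal shipments:
  A–Market1: 25 crates
  A–Market3: 70 crates
  B–Market1: 20 crates
  C–Market2: 55 crates
  C–Market3: 50 crates
Total cost = €1145.
The route B→Market2 is not used.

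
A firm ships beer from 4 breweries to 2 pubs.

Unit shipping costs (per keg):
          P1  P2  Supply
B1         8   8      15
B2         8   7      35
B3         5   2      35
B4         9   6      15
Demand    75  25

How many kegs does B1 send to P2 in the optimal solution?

Solving gives:
  B1->P1: 15 kegs
  B2->P1: 35 kegs
  B3->P1: 10 kegs
  B3->P2: 25 kegs
  B4->P1: 15 kegs
Total cost = 635.
The route B1→P2 is not used.

0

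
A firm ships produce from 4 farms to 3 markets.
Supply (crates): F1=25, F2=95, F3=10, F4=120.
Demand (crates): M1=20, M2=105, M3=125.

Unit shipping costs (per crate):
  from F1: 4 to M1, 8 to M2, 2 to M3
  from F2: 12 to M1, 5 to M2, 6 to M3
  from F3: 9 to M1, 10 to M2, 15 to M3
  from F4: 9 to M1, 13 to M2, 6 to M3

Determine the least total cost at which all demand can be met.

1385

An optimal shipping plan:
  F1->M1: 20 crates
  F1->M3: 5 crates
  F2->M2: 95 crates
  F3->M2: 10 crates
  F4->M3: 120 crates
Total cost = 1385.
(Supply check: F1 ships 25; F2 ships 95; F3 ships 10; F4 ships 120.)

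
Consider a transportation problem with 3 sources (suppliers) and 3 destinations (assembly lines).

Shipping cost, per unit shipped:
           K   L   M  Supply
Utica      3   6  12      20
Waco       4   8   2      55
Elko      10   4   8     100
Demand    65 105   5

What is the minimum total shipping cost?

685

An optimal shipping plan:
  Utica→K: 15 × 3 = 45
  Utica→L: 5 × 6 = 30
  Waco→K: 50 × 4 = 200
  Waco→M: 5 × 2 = 10
  Elko→L: 100 × 4 = 400
Total = 45 + 30 + 200 + 10 + 400 = 685.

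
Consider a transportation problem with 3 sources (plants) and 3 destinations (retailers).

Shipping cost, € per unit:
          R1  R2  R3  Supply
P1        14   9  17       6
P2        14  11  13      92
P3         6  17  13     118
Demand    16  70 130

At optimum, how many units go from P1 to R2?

Solving gives:
  P1–R2: 6 × €9 = €54
  P2–R2: 64 × €11 = €704
  P2–R3: 28 × €13 = €364
  P3–R1: 16 × €6 = €96
  P3–R3: 102 × €13 = €1326
Total cost = €2544.
So P1→R2 carries 6 units.

6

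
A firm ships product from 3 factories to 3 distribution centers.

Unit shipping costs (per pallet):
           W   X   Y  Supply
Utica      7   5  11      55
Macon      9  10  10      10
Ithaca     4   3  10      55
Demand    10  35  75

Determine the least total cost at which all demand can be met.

One minimum-cost allocation:
  Utica–Y: 55 pallets
  Macon–Y: 10 pallets
  Ithaca–W: 10 pallets
  Ithaca–X: 35 pallets
  Ithaca–Y: 10 pallets
Total cost = 950.
(Supply check: Utica ships 55; Macon ships 10; Ithaca ships 55.)

950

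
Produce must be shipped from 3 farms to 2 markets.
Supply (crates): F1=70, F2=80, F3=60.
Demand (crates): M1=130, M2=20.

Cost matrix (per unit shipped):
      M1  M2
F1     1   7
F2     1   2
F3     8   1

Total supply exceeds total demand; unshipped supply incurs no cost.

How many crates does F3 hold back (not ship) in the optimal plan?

40

Minimum-cost shipments:
  F1→M1: 50 crates
  F2→M1: 80 crates
  F3→M2: 20 crates
Total cost = 150.
F3 ships 20 of its 60, leaving 40.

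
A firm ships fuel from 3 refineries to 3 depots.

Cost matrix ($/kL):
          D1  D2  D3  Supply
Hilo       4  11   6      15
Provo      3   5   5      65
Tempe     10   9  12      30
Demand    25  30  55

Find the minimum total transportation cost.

635

One minimum-cost allocation:
  Hilo→D3: 15 × $6 = $90
  Provo→D1: 25 × $3 = $75
  Provo→D3: 40 × $5 = $200
  Tempe→D2: 30 × $9 = $270
Total = 90 + 75 + 200 + 270 = $635.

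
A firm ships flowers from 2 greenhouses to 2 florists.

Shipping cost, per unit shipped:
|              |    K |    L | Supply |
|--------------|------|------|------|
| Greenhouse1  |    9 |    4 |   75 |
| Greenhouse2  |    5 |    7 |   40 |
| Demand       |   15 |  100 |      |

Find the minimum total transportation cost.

550

Optimal allocation:
  Greenhouse1→L: 75 × 4 = 300
  Greenhouse2→K: 15 × 5 = 75
  Greenhouse2→L: 25 × 7 = 175
Total = 300 + 75 + 175 = 550.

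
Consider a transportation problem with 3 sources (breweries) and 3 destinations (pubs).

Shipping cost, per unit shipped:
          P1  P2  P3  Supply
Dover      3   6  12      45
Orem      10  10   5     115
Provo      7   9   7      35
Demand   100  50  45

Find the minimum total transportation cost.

1305

A cheapest plan:
  Dover→P1: 45 kegs
  Orem→P1: 20 kegs
  Orem→P2: 50 kegs
  Orem→P3: 45 kegs
  Provo→P1: 35 kegs
Total cost = 1305.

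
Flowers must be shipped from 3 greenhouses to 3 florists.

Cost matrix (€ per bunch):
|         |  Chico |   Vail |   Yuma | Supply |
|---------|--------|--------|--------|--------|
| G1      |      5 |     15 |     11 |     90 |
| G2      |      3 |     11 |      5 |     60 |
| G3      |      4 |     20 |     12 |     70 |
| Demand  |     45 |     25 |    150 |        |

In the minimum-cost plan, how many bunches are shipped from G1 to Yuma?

65

The minimum-cost plan:
  G1->Vail: 25 × €15 = €375
  G1->Yuma: 65 × €11 = €715
  G2->Yuma: 60 × €5 = €300
  G3->Chico: 45 × €4 = €180
  G3->Yuma: 25 × €12 = €300
Total cost = €1870.
So G1→Yuma carries 65 bunches.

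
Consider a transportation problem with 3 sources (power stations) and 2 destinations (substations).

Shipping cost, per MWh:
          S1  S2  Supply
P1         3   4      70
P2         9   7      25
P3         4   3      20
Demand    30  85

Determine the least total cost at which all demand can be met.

A cheapest plan:
  P1->S1: 30 × 3 = 90
  P1->S2: 40 × 4 = 160
  P2->S2: 25 × 7 = 175
  P3->S2: 20 × 3 = 60
Total = 90 + 160 + 175 + 60 = 485.
(Supply check: P1 ships 70; P2 ships 25; P3 ships 20.)

485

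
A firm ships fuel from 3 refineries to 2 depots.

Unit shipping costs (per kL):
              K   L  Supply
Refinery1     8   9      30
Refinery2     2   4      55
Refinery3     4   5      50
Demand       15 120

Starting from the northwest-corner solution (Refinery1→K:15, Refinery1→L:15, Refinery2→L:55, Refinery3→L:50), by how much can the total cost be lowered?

Current plan cost = 15·8 + 15·9 + 55·4 + 50·5 = 725.
Optimal plan:
  Refinery1->L: 30 × 9 = 270
  Refinery2->K: 15 × 2 = 30
  Refinery2->L: 40 × 4 = 160
  Refinery3->L: 50 × 5 = 250
Optimal cost = 710.
Saving = 725 − 710 = 15.

15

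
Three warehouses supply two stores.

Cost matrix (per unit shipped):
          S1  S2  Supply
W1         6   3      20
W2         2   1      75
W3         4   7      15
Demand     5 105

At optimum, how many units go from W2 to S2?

75

Solving gives:
  W1->S2: 20 units
  W2->S2: 75 units
  W3->S1: 5 units
  W3->S2: 10 units
Total cost = 225.
So W2→S2 carries 75 units.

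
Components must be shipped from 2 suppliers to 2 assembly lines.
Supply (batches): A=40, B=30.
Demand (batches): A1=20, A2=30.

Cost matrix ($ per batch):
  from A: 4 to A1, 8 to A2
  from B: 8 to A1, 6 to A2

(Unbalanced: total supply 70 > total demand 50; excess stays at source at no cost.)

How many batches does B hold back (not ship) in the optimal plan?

Minimum-cost shipments:
  A–A1: 20 batches
  B–A2: 30 batches
Total cost = $260.
B ships 30 of its 30, leaving 0.

0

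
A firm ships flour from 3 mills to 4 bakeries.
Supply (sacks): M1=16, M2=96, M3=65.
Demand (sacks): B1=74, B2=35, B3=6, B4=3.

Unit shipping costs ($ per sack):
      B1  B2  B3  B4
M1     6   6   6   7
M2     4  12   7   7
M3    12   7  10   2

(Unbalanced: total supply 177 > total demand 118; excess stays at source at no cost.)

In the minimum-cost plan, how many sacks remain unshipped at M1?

0

An optimal plan:
  M1–B2: 10 sacks
  M1–B3: 6 sacks
  M2–B1: 74 sacks
  M3–B2: 25 sacks
  M3–B4: 3 sacks
Total cost = $573.
M1 ships 16 of its 16, leaving 0.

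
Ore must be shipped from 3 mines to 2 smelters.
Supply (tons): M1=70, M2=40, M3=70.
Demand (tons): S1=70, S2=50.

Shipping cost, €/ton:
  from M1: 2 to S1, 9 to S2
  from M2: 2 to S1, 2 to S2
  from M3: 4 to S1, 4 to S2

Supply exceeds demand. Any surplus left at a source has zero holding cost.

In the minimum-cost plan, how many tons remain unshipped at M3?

An optimal plan:
  M1–S1: 70 × €2 = €140
  M2–S2: 40 × €2 = €80
  M3–S2: 10 × €4 = €40
Total cost = €260.
M3 ships 10 of its 70, leaving 60.

60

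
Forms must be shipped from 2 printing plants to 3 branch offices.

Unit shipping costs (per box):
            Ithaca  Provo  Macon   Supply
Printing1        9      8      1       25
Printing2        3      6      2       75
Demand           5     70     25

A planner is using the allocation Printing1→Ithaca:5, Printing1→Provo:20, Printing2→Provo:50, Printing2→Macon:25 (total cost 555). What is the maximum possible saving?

95

Current plan cost = 5·9 + 20·8 + 50·6 + 25·2 = 555.
Optimal plan:
  Printing1–Macon: 25 × 1 = 25
  Printing2–Ithaca: 5 × 3 = 15
  Printing2–Provo: 70 × 6 = 420
Optimal cost = 460.
Saving = 555 − 460 = 95.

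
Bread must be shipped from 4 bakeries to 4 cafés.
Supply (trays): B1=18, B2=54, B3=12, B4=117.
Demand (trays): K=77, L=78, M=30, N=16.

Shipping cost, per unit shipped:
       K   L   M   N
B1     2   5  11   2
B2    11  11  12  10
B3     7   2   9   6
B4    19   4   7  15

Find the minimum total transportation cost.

1364

An optimal shipping plan:
  B1 to K: 18 × 2 = 36
  B2 to K: 47 × 11 = 517
  B2 to N: 7 × 10 = 70
  B3 to K: 12 × 7 = 84
  B4 to L: 78 × 4 = 312
  B4 to M: 30 × 7 = 210
  B4 to N: 9 × 15 = 135
Total = 36 + 517 + 70 + 84 + 312 + 210 + 135 = 1364.
(Supply check: B1 ships 18; B2 ships 54; B3 ships 12; B4 ships 117.)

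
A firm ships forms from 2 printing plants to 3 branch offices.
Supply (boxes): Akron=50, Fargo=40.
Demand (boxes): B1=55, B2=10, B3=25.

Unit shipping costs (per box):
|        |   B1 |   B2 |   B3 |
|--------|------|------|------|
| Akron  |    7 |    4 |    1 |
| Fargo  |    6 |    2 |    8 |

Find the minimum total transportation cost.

400

One minimum-cost allocation:
  Akron->B1: 25 × 7 = 175
  Akron->B3: 25 × 1 = 25
  Fargo->B1: 30 × 6 = 180
  Fargo->B2: 10 × 2 = 20
Total = 175 + 25 + 180 + 20 = 400.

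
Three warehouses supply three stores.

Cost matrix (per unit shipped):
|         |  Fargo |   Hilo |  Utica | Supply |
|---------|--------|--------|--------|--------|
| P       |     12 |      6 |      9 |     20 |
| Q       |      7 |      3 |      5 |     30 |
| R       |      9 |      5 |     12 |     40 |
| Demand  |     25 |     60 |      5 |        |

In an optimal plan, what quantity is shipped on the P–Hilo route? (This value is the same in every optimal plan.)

Optimal shipments:
  P–Hilo: 20 × 6 = 120
  Q–Hilo: 25 × 3 = 75
  Q–Utica: 5 × 5 = 25
  R–Fargo: 25 × 9 = 225
  R–Hilo: 15 × 5 = 75
Total cost = 520.
So P→Hilo carries 20 units.

20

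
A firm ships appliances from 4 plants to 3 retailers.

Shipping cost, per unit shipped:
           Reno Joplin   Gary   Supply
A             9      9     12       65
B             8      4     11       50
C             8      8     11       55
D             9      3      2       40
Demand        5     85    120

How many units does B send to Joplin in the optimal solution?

50

Solving gives:
  A→Joplin: 35 units
  A→Gary: 30 units
  B→Joplin: 50 units
  C→Reno: 5 units
  C→Gary: 50 units
  D→Gary: 40 units
Total cost = 1545.
So B→Joplin carries 50 units.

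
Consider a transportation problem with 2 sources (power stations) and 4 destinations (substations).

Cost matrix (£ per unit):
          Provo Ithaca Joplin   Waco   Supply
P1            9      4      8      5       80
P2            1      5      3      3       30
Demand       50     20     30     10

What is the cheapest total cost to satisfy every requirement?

One minimum-cost allocation:
  P1 to Provo: 20 × £9 = £180
  P1 to Ithaca: 20 × £4 = £80
  P1 to Joplin: 30 × £8 = £240
  P1 to Waco: 10 × £5 = £50
  P2 to Provo: 30 × £1 = £30
Total = 180 + 80 + 240 + 50 + 30 = £580.

580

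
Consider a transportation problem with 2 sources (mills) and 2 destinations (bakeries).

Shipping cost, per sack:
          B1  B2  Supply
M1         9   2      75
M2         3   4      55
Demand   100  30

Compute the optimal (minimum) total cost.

630

An optimal shipping plan:
  M1->B1: 45 sacks
  M1->B2: 30 sacks
  M2->B1: 55 sacks
Total cost = 630.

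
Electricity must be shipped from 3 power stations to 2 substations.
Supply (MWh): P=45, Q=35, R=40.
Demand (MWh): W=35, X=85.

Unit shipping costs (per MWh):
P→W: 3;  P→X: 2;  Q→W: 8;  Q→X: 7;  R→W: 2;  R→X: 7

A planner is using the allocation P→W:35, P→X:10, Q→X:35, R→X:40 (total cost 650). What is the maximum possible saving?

Current plan cost = 35·3 + 10·2 + 35·7 + 40·7 = 650.
Optimal plan:
  P to X: 45 MWh
  Q to X: 35 MWh
  R to W: 35 MWh
  R to X: 5 MWh
Optimal cost = 440.
Saving = 650 − 440 = 210.

210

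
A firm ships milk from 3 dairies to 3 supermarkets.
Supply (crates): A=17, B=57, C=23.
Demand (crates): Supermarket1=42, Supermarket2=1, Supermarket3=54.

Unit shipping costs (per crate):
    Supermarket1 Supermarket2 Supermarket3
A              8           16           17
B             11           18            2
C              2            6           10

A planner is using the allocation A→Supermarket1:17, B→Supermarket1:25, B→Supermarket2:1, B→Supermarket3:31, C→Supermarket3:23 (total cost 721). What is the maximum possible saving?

394

Current plan cost = 17·8 + 25·11 + 1·18 + 31·2 + 23·10 = 721.
Optimal plan:
  A–Supermarket1: 17 × 8 = 136
  B–Supermarket1: 3 × 11 = 33
  B–Supermarket3: 54 × 2 = 108
  C–Supermarket1: 22 × 2 = 44
  C–Supermarket2: 1 × 6 = 6
Optimal cost = 327.
Saving = 721 − 327 = 394.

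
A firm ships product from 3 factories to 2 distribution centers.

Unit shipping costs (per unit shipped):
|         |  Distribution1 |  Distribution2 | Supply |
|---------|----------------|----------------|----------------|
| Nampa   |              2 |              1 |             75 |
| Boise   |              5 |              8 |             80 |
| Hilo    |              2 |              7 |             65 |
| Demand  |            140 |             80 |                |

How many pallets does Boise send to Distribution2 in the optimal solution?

5

Solving gives:
  Nampa->Distribution2: 75 pallets
  Boise->Distribution1: 75 pallets
  Boise->Distribution2: 5 pallets
  Hilo->Distribution1: 65 pallets
Total cost = 620.
So Boise→Distribution2 carries 5 pallets.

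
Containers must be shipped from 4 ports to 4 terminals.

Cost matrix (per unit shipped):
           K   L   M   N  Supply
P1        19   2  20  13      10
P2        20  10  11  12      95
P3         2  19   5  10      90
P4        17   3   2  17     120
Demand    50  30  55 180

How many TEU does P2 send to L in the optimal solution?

The minimum-cost plan:
  P1→N: 10 TEU
  P2→N: 95 TEU
  P3→K: 50 TEU
  P3→N: 40 TEU
  P4→L: 30 TEU
  P4→M: 55 TEU
  P4→N: 35 TEU
Total cost = 2565.
The route P2→L is not used.

0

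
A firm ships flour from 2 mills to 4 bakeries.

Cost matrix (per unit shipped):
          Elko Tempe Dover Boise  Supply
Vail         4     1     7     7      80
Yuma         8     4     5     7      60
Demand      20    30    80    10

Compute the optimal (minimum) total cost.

An optimal shipping plan:
  Vail to Elko: 20 × 4 = 80
  Vail to Tempe: 30 × 1 = 30
  Vail to Dover: 20 × 7 = 140
  Vail to Boise: 10 × 7 = 70
  Yuma to Dover: 60 × 5 = 300
Total = 80 + 30 + 140 + 70 + 300 = 620.
(Supply check: Vail ships 80; Yuma ships 60.)

620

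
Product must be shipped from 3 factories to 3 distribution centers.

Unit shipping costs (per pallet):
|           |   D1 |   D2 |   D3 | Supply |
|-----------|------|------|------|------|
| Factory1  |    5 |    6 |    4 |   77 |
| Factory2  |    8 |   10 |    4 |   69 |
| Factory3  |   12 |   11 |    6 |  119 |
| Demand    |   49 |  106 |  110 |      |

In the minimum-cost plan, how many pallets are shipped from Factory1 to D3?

The minimum-cost plan:
  Factory1->D2: 77 × 6 = 462
  Factory2->D1: 49 × 8 = 392
  Factory2->D3: 20 × 4 = 80
  Factory3->D2: 29 × 11 = 319
  Factory3->D3: 90 × 6 = 540
Total cost = 1793.
The route Factory1→D3 is not used.

0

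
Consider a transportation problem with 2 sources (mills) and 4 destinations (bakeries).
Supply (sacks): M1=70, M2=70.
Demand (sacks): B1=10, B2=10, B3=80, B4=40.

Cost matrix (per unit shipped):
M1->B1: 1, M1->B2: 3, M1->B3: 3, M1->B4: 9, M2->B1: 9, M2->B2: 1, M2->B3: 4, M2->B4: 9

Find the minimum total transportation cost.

640

One minimum-cost allocation:
  M1→B1: 10 sacks
  M1→B3: 60 sacks
  M2→B2: 10 sacks
  M2→B3: 20 sacks
  M2→B4: 40 sacks
Total cost = 640.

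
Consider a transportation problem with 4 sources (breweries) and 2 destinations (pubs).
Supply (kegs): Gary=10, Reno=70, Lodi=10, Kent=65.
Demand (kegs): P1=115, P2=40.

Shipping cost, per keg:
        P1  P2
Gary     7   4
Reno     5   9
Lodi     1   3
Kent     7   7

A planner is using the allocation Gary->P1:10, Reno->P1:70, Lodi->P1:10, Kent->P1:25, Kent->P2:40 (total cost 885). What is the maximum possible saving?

30

Current plan cost = 10·7 + 70·5 + 10·1 + 25·7 + 40·7 = 885.
Optimal plan:
  Gary to P2: 10 × 4 = 40
  Reno to P1: 70 × 5 = 350
  Lodi to P1: 10 × 1 = 10
  Kent to P1: 35 × 7 = 245
  Kent to P2: 30 × 7 = 210
Optimal cost = 855.
Saving = 885 − 855 = 30.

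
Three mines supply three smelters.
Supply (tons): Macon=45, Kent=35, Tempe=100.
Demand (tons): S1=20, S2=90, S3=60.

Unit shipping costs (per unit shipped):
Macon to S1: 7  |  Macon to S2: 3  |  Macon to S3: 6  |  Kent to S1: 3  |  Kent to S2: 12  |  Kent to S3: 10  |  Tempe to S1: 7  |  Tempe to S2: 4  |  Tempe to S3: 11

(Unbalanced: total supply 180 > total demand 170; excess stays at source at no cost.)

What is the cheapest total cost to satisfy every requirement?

One minimum-cost allocation:
  Macon->S3: 45 × 6 = 270
  Kent->S1: 20 × 3 = 60
  Kent->S3: 15 × 10 = 150
  Tempe->S2: 90 × 4 = 360
Total = 270 + 60 + 150 + 360 = 840.

840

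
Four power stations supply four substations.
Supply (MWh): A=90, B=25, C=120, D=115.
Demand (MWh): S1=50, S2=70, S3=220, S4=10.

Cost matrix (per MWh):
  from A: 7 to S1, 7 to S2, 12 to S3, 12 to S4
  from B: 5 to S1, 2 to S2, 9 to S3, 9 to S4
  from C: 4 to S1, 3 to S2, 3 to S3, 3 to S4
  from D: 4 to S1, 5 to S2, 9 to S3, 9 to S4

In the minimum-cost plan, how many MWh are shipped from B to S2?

25

The minimum-cost plan:
  A–S1: 35 × 7 = 245
  A–S2: 45 × 7 = 315
  A–S4: 10 × 12 = 120
  B–S2: 25 × 2 = 50
  C–S3: 120 × 3 = 360
  D–S1: 15 × 4 = 60
  D–S3: 100 × 9 = 900
Total cost = 2050.
So B→S2 carries 25 MWh.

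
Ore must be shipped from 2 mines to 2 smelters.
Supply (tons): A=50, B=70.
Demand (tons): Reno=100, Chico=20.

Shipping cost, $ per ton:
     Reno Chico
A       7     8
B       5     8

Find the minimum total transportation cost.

720

Optimal allocation:
  A->Reno: 30 × $7 = $210
  A->Chico: 20 × $8 = $160
  B->Reno: 70 × $5 = $350
Total = 210 + 160 + 350 = $720.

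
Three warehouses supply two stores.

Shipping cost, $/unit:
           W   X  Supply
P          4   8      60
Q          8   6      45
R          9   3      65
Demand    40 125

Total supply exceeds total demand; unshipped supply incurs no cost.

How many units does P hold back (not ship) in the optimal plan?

5

An optimal plan:
  P->W: 40 × $4 = $160
  P->X: 15 × $8 = $120
  Q->X: 45 × $6 = $270
  R->X: 65 × $3 = $195
Total cost = $745.
P ships 55 of its 60, leaving 5.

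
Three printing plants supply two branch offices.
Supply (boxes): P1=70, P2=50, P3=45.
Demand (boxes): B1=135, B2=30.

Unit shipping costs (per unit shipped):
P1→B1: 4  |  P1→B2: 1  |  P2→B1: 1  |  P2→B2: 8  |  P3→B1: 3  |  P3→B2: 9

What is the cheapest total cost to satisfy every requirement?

375

An optimal shipping plan:
  P1–B1: 40 boxes
  P1–B2: 30 boxes
  P2–B1: 50 boxes
  P3–B1: 45 boxes
Total cost = 375.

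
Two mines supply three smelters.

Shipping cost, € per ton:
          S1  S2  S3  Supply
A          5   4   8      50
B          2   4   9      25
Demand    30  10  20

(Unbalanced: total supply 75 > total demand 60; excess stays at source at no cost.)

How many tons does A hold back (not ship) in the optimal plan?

15

Minimum-cost shipments:
  A to S1: 5 × €5 = €25
  A to S2: 10 × €4 = €40
  A to S3: 20 × €8 = €160
  B to S1: 25 × €2 = €50
Total cost = €275.
A ships 35 of its 50, leaving 15.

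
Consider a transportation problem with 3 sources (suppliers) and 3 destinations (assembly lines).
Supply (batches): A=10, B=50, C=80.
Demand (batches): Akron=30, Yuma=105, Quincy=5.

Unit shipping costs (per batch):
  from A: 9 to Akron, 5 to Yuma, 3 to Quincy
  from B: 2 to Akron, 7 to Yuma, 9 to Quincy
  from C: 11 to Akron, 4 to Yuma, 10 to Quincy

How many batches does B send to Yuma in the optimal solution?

Optimal shipments:
  A->Yuma: 5 × 5 = 25
  A->Quincy: 5 × 3 = 15
  B->Akron: 30 × 2 = 60
  B->Yuma: 20 × 7 = 140
  C->Yuma: 80 × 4 = 320
Total cost = 560.
So B→Yuma carries 20 batches.

20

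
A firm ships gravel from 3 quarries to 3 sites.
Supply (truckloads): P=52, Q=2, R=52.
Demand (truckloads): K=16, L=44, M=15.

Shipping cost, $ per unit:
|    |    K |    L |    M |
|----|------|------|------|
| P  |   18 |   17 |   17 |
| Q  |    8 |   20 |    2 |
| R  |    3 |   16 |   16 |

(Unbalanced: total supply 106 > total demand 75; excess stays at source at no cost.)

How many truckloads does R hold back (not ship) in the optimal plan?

An optimal plan:
  P to L: 21 × $17 = $357
  Q to M: 2 × $2 = $4
  R to K: 16 × $3 = $48
  R to L: 23 × $16 = $368
  R to M: 13 × $16 = $208
Total cost = $985.
R ships 52 of its 52, leaving 0.

0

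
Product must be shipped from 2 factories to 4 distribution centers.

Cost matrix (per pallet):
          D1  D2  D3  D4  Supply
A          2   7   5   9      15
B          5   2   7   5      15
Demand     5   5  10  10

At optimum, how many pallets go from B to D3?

0

Optimal shipments:
  A–D1: 5 × 2 = 10
  A–D3: 10 × 5 = 50
  B–D2: 5 × 2 = 10
  B–D4: 10 × 5 = 50
Total cost = 120.
The route B→D3 is not used.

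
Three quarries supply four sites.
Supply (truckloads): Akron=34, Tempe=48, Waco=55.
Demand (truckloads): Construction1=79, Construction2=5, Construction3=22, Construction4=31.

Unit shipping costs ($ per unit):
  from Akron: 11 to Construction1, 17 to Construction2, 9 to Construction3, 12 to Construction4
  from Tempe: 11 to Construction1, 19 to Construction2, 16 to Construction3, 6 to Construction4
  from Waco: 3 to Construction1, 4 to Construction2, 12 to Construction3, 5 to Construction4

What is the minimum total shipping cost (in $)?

873

One minimum-cost allocation:
  Akron->Construction1: 12 truckloads
  Akron->Construction3: 22 truckloads
  Tempe->Construction1: 17 truckloads
  Tempe->Construction4: 31 truckloads
  Waco->Construction1: 50 truckloads
  Waco->Construction2: 5 truckloads
Total cost = $873.
(Supply check: Akron ships 34; Tempe ships 48; Waco ships 55.)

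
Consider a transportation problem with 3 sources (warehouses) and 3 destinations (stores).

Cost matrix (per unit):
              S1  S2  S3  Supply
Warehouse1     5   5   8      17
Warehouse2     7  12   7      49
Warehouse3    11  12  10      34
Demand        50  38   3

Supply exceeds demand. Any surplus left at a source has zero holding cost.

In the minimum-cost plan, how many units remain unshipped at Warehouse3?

An optimal plan:
  Warehouse1->S2: 17 × 5 = 85
  Warehouse2->S1: 49 × 7 = 343
  Warehouse3->S1: 1 × 11 = 11
  Warehouse3->S2: 21 × 12 = 252
  Warehouse3->S3: 3 × 10 = 30
Total cost = 721.
Warehouse3 ships 25 of its 34, leaving 9.

9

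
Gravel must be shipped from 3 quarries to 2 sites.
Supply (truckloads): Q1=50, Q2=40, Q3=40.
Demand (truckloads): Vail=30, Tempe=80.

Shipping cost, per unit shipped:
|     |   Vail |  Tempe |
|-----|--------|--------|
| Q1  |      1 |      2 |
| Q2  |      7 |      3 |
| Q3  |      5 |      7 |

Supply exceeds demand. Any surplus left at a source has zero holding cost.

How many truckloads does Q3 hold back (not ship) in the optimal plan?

Minimum-cost shipments:
  Q1->Vail: 10 truckloads
  Q1->Tempe: 40 truckloads
  Q2->Tempe: 40 truckloads
  Q3->Vail: 20 truckloads
Total cost = 310.
Q3 ships 20 of its 40, leaving 20.

20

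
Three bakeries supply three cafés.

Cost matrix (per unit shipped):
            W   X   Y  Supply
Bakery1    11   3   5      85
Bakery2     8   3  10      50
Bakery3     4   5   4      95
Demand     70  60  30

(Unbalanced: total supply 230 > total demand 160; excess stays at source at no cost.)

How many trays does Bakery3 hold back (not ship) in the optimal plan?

0

Minimum-cost shipments:
  Bakery1→X: 60 × 3 = 180
  Bakery1→Y: 5 × 5 = 25
  Bakery3→W: 70 × 4 = 280
  Bakery3→Y: 25 × 4 = 100
Total cost = 585.
Bakery3 ships 95 of its 95, leaving 0.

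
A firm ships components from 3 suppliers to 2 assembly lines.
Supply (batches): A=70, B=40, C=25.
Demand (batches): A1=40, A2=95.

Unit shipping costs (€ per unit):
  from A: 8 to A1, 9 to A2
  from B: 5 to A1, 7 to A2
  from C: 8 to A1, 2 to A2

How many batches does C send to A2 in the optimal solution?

25

Solving gives:
  A to A2: 70 × €9 = €630
  B to A1: 40 × €5 = €200
  C to A2: 25 × €2 = €50
Total cost = €880.
So C→A2 carries 25 batches.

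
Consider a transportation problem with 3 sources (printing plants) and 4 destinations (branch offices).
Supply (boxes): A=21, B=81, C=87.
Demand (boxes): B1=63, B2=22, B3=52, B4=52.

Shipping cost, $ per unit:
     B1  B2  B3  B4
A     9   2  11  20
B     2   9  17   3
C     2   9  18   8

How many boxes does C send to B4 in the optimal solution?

Solving gives:
  A→B2: 21 × $2 = $42
  B→B3: 29 × $17 = $493
  B→B4: 52 × $3 = $156
  C→B1: 63 × $2 = $126
  C→B2: 1 × $9 = $9
  C→B3: 23 × $18 = $414
Total cost = $1240.
The route C→B4 is not used.

0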